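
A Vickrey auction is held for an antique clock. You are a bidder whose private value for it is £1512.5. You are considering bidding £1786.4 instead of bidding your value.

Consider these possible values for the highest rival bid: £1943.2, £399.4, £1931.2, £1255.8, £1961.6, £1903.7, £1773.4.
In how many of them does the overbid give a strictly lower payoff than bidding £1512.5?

1

The deviation hurts exactly when the highest competing bid lies strictly between £1512.5 and £1786.4 — overbidding then wins at a price above your value.
£1943.2: above both → same outcome either way.
£399.4: below both → same outcome either way.
£1931.2: above both → same outcome either way.
£1255.8: below both → same outcome either way.
£1961.6: above both → same outcome either way.
£1903.7: above both → same outcome either way.
£1773.4: inside the interval → strictly worse (loss £260.9).
Count: 1.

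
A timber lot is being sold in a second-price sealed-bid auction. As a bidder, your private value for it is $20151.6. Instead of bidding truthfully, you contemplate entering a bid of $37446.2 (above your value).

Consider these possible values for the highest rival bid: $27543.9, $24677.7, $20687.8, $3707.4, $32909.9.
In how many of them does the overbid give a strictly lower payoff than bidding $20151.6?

4

The deviation hurts exactly when the highest competing bid lies strictly between $20151.6 and $37446.2 — overbidding then wins at a price above your value.
$27543.9: inside the interval → strictly worse (loss $7392.3).
$24677.7: inside the interval → strictly worse (loss $4526.1).
$20687.8: inside the interval → strictly worse (loss $536.2).
$3707.4: below both → same outcome either way.
$32909.9: inside the interval → strictly worse (loss $12758.3).
Count: 4.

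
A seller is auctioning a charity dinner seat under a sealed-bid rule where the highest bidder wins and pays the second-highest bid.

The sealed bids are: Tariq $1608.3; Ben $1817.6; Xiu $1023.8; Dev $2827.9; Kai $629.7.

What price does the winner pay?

Highest bid: Dev at $2827.9, so Dev wins.
Second-highest bid: Ben at $1817.6 — that is the price the winner pays.

$1817.6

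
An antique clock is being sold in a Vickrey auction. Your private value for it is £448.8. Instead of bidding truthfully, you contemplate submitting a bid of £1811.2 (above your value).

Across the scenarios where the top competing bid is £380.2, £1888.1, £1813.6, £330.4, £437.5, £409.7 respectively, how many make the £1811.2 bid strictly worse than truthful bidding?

0

The deviation hurts exactly when the highest competing bid lies strictly between £448.8 and £1811.2 — overbidding then wins at a price above your value.
£380.2: below both → same outcome either way.
£1888.1: above both → same outcome either way.
£1813.6: above both → same outcome either way.
£330.4: below both → same outcome either way.
£437.5: below both → same outcome either way.
£409.7: below both → same outcome either way.
Count: 0.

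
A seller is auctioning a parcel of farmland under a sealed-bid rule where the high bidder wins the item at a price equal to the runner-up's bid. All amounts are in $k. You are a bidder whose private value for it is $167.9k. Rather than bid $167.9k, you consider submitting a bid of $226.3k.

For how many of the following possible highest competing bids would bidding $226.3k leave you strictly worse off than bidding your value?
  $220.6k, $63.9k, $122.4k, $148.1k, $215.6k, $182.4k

The deviation hurts exactly when the highest competing bid lies strictly between $167.9k and $226.3k — overbidding then wins at a price above your value.
$220.6k: inside the interval → strictly worse (loss $52.7k).
$63.9k: below both → same outcome either way.
$122.4k: below both → same outcome either way.
$148.1k: below both → same outcome either way.
$215.6k: inside the interval → strictly worse (loss $47.7k).
$182.4k: inside the interval → strictly worse (loss $14.5k).
Count: 3.

3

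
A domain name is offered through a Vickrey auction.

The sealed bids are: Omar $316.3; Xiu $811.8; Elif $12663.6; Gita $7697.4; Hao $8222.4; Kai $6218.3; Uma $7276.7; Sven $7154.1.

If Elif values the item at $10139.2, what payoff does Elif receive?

Highest bid: Elif at $12663.6, so Elif wins.
Second-highest bid: Hao at $8222.4 — that is the price the winner pays.
Elif's payoff = value − price = $10139.2 − $8222.4 = $1916.8.

$1916.8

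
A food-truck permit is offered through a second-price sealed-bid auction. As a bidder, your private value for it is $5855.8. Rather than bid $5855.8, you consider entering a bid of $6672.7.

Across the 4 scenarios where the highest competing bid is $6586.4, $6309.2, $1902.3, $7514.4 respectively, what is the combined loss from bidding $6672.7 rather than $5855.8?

The deviation costs you only when the competing bid falls strictly between $5855.8 and $6672.7; elsewhere both bids give the same outcome.
$6586.4: truthful payoff $0, deviation payoff −$730.6 → loss $730.6.
$6309.2: truthful payoff $0, deviation payoff −$453.4 → loss $453.4.
$1902.3: outcomes coincide → loss $0.
$7514.4: outcomes coincide → loss $0.
Total loss = $730.6 + $453.4 = $1184.

$1184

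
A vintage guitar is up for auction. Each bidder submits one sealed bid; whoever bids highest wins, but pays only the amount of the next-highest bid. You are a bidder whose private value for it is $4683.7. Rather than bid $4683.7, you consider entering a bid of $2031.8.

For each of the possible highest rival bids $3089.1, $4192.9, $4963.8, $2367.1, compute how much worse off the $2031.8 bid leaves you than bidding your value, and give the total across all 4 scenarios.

The deviation costs you only when the competing bid falls strictly between $2031.8 and $4683.7; elsewhere both bids give the same outcome.
$3089.1: truthful payoff $1594.6, deviation payoff $0 → loss $1594.6.
$4192.9: truthful payoff $490.8, deviation payoff $0 → loss $490.8.
$4963.8: outcomes coincide → loss $0.
$2367.1: truthful payoff $2316.6, deviation payoff $0 → loss $2316.6.
Total loss = $1594.6 + $490.8 + $2316.6 = $4402.

$4402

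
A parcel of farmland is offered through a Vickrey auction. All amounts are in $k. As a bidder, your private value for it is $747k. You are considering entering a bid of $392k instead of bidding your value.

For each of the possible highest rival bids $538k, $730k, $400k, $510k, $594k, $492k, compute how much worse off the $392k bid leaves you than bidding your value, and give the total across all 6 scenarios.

$1218k

The deviation costs you only when the competing bid falls strictly between $392k and $747k; elsewhere both bids give the same outcome.
$538k: truthful payoff $209k, deviation payoff $0k → loss $209k.
$730k: truthful payoff $17k, deviation payoff $0k → loss $17k.
$400k: truthful payoff $347k, deviation payoff $0k → loss $347k.
$510k: truthful payoff $237k, deviation payoff $0k → loss $237k.
$594k: truthful payoff $153k, deviation payoff $0k → loss $153k.
$492k: truthful payoff $255k, deviation payoff $0k → loss $255k.
Total loss = $209k + $17k + $347k + $237k + $153k + $255k = $1218k.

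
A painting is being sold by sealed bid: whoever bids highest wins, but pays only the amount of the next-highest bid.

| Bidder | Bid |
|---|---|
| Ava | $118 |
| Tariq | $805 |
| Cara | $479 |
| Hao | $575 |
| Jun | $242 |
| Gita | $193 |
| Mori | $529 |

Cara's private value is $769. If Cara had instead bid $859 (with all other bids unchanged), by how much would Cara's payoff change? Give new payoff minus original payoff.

−$36

The highest bid among the other bidders is $805; Cara's bid doesn't change that.
Original bid $479: Cara is not highest (top rival bid is $805); payoff $0.
Alternative bid $859: Cara is highest, pays the top rival bid $805; payoff $769 − $805 = −$36.
Change in payoff = −$36 − ($0) = −$36.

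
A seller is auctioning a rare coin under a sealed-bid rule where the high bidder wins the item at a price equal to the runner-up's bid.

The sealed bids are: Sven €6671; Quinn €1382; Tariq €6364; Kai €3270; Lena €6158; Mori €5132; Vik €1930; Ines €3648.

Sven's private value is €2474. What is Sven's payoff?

Highest bid: Sven at €6671, so Sven wins.
Second-highest bid: Tariq at €6364 — that is the price the winner pays.
Sven's payoff = value − price = €2474 − €6364 = −€3890.

−€3890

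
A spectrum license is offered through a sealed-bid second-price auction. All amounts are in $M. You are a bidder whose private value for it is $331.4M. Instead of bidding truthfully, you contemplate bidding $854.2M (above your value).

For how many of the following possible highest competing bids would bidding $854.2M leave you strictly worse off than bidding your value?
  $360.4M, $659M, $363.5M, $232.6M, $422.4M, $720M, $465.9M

The deviation hurts exactly when the highest competing bid lies strictly between $331.4M and $854.2M — overbidding then wins at a price above your value.
$360.4M: inside the interval → strictly worse (loss $29M).
$659M: inside the interval → strictly worse (loss $327.6M).
$363.5M: inside the interval → strictly worse (loss $32.1M).
$232.6M: below both → same outcome either way.
$422.4M: inside the interval → strictly worse (loss $91M).
$720M: inside the interval → strictly worse (loss $388.6M).
$465.9M: inside the interval → strictly worse (loss $134.5M).
Count: 6.

6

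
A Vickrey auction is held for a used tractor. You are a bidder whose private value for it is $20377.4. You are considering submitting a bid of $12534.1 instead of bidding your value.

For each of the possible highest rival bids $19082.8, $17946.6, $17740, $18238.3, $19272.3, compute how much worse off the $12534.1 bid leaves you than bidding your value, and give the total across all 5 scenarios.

The deviation costs you only when the competing bid falls strictly between $12534.1 and $20377.4; elsewhere both bids give the same outcome.
$19082.8: truthful payoff $1294.6, deviation payoff $0 → loss $1294.6.
$17946.6: truthful payoff $2430.8, deviation payoff $0 → loss $2430.8.
$17740: truthful payoff $2637.4, deviation payoff $0 → loss $2637.4.
$18238.3: truthful payoff $2139.1, deviation payoff $0 → loss $2139.1.
$19272.3: truthful payoff $1105.1, deviation payoff $0 → loss $1105.1.
Total loss = $1294.6 + $2430.8 + $2637.4 + $2139.1 + $1105.1 = $9607.

$9607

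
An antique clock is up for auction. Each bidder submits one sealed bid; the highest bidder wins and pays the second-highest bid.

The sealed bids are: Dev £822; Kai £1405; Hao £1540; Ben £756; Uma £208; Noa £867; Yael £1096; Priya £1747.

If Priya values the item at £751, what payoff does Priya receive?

−£789

Highest bid: Priya at £1747, so Priya wins.
Second-highest bid: Hao at £1540 — that is the price the winner pays.
Priya's payoff = value − price = £751 − £1540 = −£789.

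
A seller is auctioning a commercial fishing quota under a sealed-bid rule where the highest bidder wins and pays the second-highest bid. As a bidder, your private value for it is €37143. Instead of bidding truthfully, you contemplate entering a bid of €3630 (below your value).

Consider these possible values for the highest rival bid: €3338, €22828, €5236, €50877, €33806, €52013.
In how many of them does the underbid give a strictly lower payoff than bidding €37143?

3

The deviation hurts exactly when the highest competing bid lies strictly between €3630 and €37143 — underbidding then forfeits a profitable win.
€3338: below both → same outcome either way.
€22828: inside the interval → strictly worse (loss €14315).
€5236: inside the interval → strictly worse (loss €31907).
€50877: above both → same outcome either way.
€33806: inside the interval → strictly worse (loss €3337).
€52013: above both → same outcome either way.
Count: 3.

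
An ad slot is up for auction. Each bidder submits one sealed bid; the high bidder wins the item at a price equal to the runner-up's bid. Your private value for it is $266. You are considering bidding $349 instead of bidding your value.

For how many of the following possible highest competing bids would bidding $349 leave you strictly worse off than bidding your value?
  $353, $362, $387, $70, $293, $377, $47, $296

The deviation hurts exactly when the highest competing bid lies strictly between $266 and $349 — overbidding then wins at a price above your value.
$353: above both → same outcome either way.
$362: above both → same outcome either way.
$387: above both → same outcome either way.
$70: below both → same outcome either way.
$293: inside the interval → strictly worse (loss $27).
$377: above both → same outcome either way.
$47: below both → same outcome either way.
$296: inside the interval → strictly worse (loss $30).
Count: 2.

2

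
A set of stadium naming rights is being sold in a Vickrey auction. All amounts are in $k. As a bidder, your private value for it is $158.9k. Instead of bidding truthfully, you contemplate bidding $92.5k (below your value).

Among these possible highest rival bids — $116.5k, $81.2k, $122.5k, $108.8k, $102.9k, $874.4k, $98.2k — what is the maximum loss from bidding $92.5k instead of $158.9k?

$116.5k: truthful gives $42.4k, deviation gives $0k → loss $42.4k.
$81.2k: same outcome either way → loss $0k.
$122.5k: truthful gives $36.4k, deviation gives $0k → loss $36.4k.
$108.8k: truthful gives $50.1k, deviation gives $0k → loss $50.1k.
$102.9k: truthful gives $56k, deviation gives $0k → loss $56k.
$874.4k: same outcome either way → loss $0k.
$98.2k: truthful gives $60.7k, deviation gives $0k → loss $60.7k.
Maximum loss: $60.7k.

$60.7k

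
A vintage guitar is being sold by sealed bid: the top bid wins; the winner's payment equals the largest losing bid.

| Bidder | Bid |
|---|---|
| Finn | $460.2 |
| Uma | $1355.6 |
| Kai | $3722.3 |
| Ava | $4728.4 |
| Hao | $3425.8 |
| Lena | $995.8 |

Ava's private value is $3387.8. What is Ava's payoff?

−$334.5

Highest bid: Ava at $4728.4, so Ava wins.
Second-highest bid: Kai at $3722.3 — that is the price the winner pays.
Ava's payoff = value − price = $3387.8 − $3722.3 = −$334.5.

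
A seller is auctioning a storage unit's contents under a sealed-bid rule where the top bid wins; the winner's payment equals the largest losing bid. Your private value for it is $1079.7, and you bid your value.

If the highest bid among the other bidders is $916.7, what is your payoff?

Your bid $1079.7 exceeds the highest competing bid $916.7, so you win.
In a second-price auction the winner pays the second-highest bid, $916.7.
Payoff = value − price = $1079.7 − $916.7 = $163.

$163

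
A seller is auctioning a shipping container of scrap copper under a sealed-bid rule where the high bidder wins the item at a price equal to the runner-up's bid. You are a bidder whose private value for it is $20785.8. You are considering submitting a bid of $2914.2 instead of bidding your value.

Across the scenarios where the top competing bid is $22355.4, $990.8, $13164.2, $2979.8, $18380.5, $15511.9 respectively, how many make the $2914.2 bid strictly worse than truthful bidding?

The deviation hurts exactly when the highest competing bid lies strictly between $2914.2 and $20785.8 — underbidding then forfeits a profitable win.
$22355.4: above both → same outcome either way.
$990.8: below both → same outcome either way.
$13164.2: inside the interval → strictly worse (loss $7621.6).
$2979.8: inside the interval → strictly worse (loss $17806).
$18380.5: inside the interval → strictly worse (loss $2405.3).
$15511.9: inside the interval → strictly worse (loss $5273.9).
Count: 4.

4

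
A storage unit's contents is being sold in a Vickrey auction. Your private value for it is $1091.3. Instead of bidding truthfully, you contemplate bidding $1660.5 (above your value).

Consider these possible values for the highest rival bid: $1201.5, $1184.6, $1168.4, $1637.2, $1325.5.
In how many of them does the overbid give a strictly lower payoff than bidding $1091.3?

5

The deviation hurts exactly when the highest competing bid lies strictly between $1091.3 and $1660.5 — overbidding then wins at a price above your value.
$1201.5: inside the interval → strictly worse (loss $110.2).
$1184.6: inside the interval → strictly worse (loss $93.3).
$1168.4: inside the interval → strictly worse (loss $77.1).
$1637.2: inside the interval → strictly worse (loss $545.9).
$1325.5: inside the interval → strictly worse (loss $234.2).
Count: 5.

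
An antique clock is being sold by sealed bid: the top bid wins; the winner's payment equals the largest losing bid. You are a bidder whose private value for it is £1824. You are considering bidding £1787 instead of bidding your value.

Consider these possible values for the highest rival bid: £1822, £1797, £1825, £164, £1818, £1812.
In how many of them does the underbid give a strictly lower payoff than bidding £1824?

The deviation hurts exactly when the highest competing bid lies strictly between £1787 and £1824 — underbidding then forfeits a profitable win.
£1822: inside the interval → strictly worse (loss £2).
£1797: inside the interval → strictly worse (loss £27).
£1825: above both → same outcome either way.
£164: below both → same outcome either way.
£1818: inside the interval → strictly worse (loss £6).
£1812: inside the interval → strictly worse (loss £12).
Count: 4.

4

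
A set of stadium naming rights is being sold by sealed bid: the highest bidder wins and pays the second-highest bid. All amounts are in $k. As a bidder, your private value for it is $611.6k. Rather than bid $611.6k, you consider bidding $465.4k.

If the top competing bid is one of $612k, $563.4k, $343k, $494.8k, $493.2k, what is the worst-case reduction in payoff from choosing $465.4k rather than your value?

$612k: same outcome either way → loss $0k.
$563.4k: truthful gives $48.2k, deviation gives $0k → loss $48.2k.
$343k: same outcome either way → loss $0k.
$494.8k: truthful gives $116.8k, deviation gives $0k → loss $116.8k.
$493.2k: truthful gives $118.4k, deviation gives $0k → loss $118.4k.
Maximum loss: $118.4k.

$118.4k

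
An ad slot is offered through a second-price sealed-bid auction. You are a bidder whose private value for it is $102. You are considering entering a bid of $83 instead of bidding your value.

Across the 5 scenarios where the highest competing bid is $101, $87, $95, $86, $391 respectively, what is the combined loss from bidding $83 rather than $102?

The deviation costs you only when the competing bid falls strictly between $83 and $102; elsewhere both bids give the same outcome.
$101: truthful payoff $1, deviation payoff $0 → loss $1.
$87: truthful payoff $15, deviation payoff $0 → loss $15.
$95: truthful payoff $7, deviation payoff $0 → loss $7.
$86: truthful payoff $16, deviation payoff $0 → loss $16.
$391: outcomes coincide → loss $0.
Total loss = $1 + $15 + $7 + $16 = $39.
Truthful bidding weakly dominates here: raising your bid can only win items priced above your value, and lowering it can only forfeit items priced below.

$39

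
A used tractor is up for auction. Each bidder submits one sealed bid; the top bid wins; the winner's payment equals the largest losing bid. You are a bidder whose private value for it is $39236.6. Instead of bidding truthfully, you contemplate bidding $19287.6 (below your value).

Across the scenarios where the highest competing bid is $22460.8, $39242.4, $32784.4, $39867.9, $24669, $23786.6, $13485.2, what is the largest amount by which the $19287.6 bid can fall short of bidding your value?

$22460.8: truthful gives $16775.8, deviation gives $0 → loss $16775.8.
$39242.4: same outcome either way → loss $0.
$32784.4: truthful gives $6452.2, deviation gives $0 → loss $6452.2.
$39867.9: same outcome either way → loss $0.
$24669: truthful gives $14567.6, deviation gives $0 → loss $14567.6.
$23786.6: truthful gives $15450, deviation gives $0 → loss $15450.
$13485.2: same outcome either way → loss $0.
Maximum loss: $16775.8.

$16775.8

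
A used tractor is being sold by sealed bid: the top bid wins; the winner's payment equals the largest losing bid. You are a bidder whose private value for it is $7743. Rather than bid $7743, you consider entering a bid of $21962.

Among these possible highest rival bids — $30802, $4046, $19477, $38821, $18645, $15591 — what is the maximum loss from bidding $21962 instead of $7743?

$11734

$30802: same outcome either way → loss $0.
$4046: same outcome either way → loss $0.
$19477: truthful gives $0, deviation gives −$11734 → loss $11734.
$38821: same outcome either way → loss $0.
$18645: truthful gives $0, deviation gives −$10902 → loss $10902.
$15591: truthful gives $0, deviation gives −$7848 → loss $7848.
Maximum loss: $11734.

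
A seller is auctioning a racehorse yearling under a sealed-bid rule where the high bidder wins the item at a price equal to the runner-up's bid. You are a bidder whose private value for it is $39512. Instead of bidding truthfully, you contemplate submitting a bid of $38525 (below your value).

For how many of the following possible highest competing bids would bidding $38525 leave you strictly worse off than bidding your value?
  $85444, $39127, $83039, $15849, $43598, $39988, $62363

1

The deviation hurts exactly when the highest competing bid lies strictly between $38525 and $39512 — underbidding then forfeits a profitable win.
$85444: above both → same outcome either way.
$39127: inside the interval → strictly worse (loss $385).
$83039: above both → same outcome either way.
$15849: below both → same outcome either way.
$43598: above both → same outcome either way.
$39988: above both → same outcome either way.
$62363: above both → same outcome either way.
Count: 1.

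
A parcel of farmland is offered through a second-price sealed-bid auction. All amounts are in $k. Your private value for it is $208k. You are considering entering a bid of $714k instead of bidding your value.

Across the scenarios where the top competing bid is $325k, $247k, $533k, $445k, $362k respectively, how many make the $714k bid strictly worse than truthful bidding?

5

The deviation hurts exactly when the highest competing bid lies strictly between $208k and $714k — overbidding then wins at a price above your value.
$325k: inside the interval → strictly worse (loss $117k).
$247k: inside the interval → strictly worse (loss $39k).
$533k: inside the interval → strictly worse (loss $325k).
$445k: inside the interval → strictly worse (loss $237k).
$362k: inside the interval → strictly worse (loss $154k).
Count: 5.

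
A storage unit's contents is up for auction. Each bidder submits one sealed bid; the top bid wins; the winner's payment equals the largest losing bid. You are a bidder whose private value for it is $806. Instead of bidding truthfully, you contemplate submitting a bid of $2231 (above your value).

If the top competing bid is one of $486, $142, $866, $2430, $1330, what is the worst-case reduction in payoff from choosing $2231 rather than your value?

$486: same outcome either way → loss $0.
$142: same outcome either way → loss $0.
$866: truthful gives $0, deviation gives −$60 → loss $60.
$2430: same outcome either way → loss $0.
$1330: truthful gives $0, deviation gives −$524 → loss $524.
Maximum loss: $524.

$524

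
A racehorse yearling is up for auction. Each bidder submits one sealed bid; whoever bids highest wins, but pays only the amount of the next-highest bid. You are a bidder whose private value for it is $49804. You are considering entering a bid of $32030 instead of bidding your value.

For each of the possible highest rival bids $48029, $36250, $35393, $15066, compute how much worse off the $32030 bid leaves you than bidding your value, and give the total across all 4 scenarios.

$29740

The deviation costs you only when the competing bid falls strictly between $32030 and $49804; elsewhere both bids give the same outcome.
$48029: truthful payoff $1775, deviation payoff $0 → loss $1775.
$36250: truthful payoff $13554, deviation payoff $0 → loss $13554.
$35393: truthful payoff $14411, deviation payoff $0 → loss $14411.
$15066: outcomes coincide → loss $0.
Total loss = $1775 + $13554 + $14411 = $29740.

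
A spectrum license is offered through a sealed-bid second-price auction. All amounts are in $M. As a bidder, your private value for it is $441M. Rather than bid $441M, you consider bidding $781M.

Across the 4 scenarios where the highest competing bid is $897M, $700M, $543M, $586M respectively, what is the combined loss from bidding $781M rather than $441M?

The deviation costs you only when the competing bid falls strictly between $441M and $781M; elsewhere both bids give the same outcome.
$897M: outcomes coincide → loss $0M.
$700M: truthful payoff $0M, deviation payoff −$259M → loss $259M.
$543M: truthful payoff $0M, deviation payoff −$102M → loss $102M.
$586M: truthful payoff $0M, deviation payoff −$145M → loss $145M.
Total loss = $259M + $102M + $145M = $506M.
Truthful bidding weakly dominates here: raising your bid can only win items priced above your value, and lowering it can only forfeit items priced below.

$506M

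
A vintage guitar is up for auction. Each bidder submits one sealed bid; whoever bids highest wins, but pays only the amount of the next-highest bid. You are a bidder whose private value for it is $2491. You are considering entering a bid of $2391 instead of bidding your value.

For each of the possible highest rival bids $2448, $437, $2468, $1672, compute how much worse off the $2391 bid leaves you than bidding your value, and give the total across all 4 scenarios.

The deviation costs you only when the competing bid falls strictly between $2391 and $2491; elsewhere both bids give the same outcome.
$2448: truthful payoff $43, deviation payoff $0 → loss $43.
$437: outcomes coincide → loss $0.
$2468: truthful payoff $23, deviation payoff $0 → loss $23.
$1672: outcomes coincide → loss $0.
Total loss = $43 + $23 = $66.

$66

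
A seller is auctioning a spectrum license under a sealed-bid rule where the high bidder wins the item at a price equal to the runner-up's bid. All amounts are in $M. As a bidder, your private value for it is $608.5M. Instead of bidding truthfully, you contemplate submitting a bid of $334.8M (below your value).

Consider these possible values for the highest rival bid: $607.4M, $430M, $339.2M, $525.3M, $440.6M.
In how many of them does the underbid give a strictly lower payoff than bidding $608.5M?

The deviation hurts exactly when the highest competing bid lies strictly between $334.8M and $608.5M — underbidding then forfeits a profitable win.
$607.4M: inside the interval → strictly worse (loss $1.1M).
$430M: inside the interval → strictly worse (loss $178.5M).
$339.2M: inside the interval → strictly worse (loss $269.3M).
$525.3M: inside the interval → strictly worse (loss $83.2M).
$440.6M: inside the interval → strictly worse (loss $167.9M).
Count: 5.

5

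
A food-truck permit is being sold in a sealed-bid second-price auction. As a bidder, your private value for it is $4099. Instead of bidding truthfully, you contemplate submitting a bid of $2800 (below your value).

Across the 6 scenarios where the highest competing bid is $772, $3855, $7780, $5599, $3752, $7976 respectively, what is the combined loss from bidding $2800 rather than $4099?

$591

The deviation costs you only when the competing bid falls strictly between $2800 and $4099; elsewhere both bids give the same outcome.
$772: outcomes coincide → loss $0.
$3855: truthful payoff $244, deviation payoff $0 → loss $244.
$7780: outcomes coincide → loss $0.
$5599: outcomes coincide → loss $0.
$3752: truthful payoff $347, deviation payoff $0 → loss $347.
$7976: outcomes coincide → loss $0.
Total loss = $244 + $347 = $591.
In a second-price auction your bid sets only whether you win, not what you pay, so bidding your true value is weakly dominant.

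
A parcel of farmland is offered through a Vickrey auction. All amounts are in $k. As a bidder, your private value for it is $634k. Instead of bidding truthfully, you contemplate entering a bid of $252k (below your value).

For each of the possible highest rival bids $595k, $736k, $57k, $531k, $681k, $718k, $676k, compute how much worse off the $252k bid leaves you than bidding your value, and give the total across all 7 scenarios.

$142k

The deviation costs you only when the competing bid falls strictly between $252k and $634k; elsewhere both bids give the same outcome.
$595k: truthful payoff $39k, deviation payoff $0k → loss $39k.
$736k: outcomes coincide → loss $0k.
$57k: outcomes coincide → loss $0k.
$531k: truthful payoff $103k, deviation payoff $0k → loss $103k.
$681k: outcomes coincide → loss $0k.
$718k: outcomes coincide → loss $0k.
$676k: outcomes coincide → loss $0k.
Total loss = $39k + $103k = $142k.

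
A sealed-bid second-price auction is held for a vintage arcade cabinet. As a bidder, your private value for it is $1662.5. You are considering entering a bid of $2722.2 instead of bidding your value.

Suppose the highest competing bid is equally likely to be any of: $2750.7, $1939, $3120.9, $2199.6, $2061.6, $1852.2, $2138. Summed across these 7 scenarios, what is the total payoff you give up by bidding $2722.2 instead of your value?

$1877.9

The deviation costs you only when the competing bid falls strictly between $1662.5 and $2722.2; elsewhere both bids give the same outcome.
$2750.7: outcomes coincide → loss $0.
$1939: truthful payoff $0, deviation payoff −$276.5 → loss $276.5.
$3120.9: outcomes coincide → loss $0.
$2199.6: truthful payoff $0, deviation payoff −$537.1 → loss $537.1.
$2061.6: truthful payoff $0, deviation payoff −$399.1 → loss $399.1.
$1852.2: truthful payoff $0, deviation payoff −$189.7 → loss $189.7.
$2138: truthful payoff $0, deviation payoff −$475.5 → loss $475.5.
Total loss = $276.5 + $537.1 + $399.1 + $189.7 + $475.5 = $1877.9.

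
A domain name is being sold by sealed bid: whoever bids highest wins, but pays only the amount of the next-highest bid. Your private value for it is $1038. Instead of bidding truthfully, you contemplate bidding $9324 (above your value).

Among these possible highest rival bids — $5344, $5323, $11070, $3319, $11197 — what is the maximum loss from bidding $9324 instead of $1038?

$4306

$5344: truthful gives $0, deviation gives −$4306 → loss $4306.
$5323: truthful gives $0, deviation gives −$4285 → loss $4285.
$11070: same outcome either way → loss $0.
$3319: truthful gives $0, deviation gives −$2281 → loss $2281.
$11197: same outcome either way → loss $0.
Maximum loss: $4306.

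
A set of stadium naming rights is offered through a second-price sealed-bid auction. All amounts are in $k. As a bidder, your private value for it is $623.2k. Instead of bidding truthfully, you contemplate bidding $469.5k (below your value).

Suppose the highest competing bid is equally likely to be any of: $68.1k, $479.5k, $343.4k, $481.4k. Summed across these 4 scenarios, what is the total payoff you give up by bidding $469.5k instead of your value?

$285.5k

The deviation costs you only when the competing bid falls strictly between $469.5k and $623.2k; elsewhere both bids give the same outcome.
$68.1k: outcomes coincide → loss $0k.
$479.5k: truthful payoff $143.7k, deviation payoff $0k → loss $143.7k.
$343.4k: outcomes coincide → loss $0k.
$481.4k: truthful payoff $141.8k, deviation payoff $0k → loss $141.8k.
Total loss = $143.7k + $141.8k = $285.5k.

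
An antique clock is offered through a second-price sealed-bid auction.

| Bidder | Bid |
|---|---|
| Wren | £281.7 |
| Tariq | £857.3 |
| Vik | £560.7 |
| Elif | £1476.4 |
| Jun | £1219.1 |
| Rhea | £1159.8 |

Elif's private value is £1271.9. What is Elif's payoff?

£52.8

Highest bid: Elif at £1476.4, so Elif wins.
Second-highest bid: Jun at £1219.1 — that is the price the winner pays.
Elif's payoff = value − price = £1271.9 − £1219.1 = £52.8.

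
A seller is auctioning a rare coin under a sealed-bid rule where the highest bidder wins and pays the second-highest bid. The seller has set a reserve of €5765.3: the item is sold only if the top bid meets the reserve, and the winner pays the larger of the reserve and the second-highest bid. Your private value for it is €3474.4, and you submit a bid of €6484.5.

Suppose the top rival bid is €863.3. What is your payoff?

Your bid €6484.5 is the highest and exceeds the reserve.
Price = max(second-highest bid, reserve) = max(€863.3, €5765.3) = €5765.3.
Payoff = €3474.4 − €5765.3 = −€2290.9.

−€2290.9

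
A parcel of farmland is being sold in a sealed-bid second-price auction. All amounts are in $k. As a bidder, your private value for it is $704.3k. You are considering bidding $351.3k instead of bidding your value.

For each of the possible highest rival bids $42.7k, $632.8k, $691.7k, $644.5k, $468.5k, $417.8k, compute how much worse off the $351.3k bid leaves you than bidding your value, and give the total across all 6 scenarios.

The deviation costs you only when the competing bid falls strictly between $351.3k and $704.3k; elsewhere both bids give the same outcome.
$42.7k: outcomes coincide → loss $0k.
$632.8k: truthful payoff $71.5k, deviation payoff $0k → loss $71.5k.
$691.7k: truthful payoff $12.6k, deviation payoff $0k → loss $12.6k.
$644.5k: truthful payoff $59.8k, deviation payoff $0k → loss $59.8k.
$468.5k: truthful payoff $235.8k, deviation payoff $0k → loss $235.8k.
$417.8k: truthful payoff $286.5k, deviation payoff $0k → loss $286.5k.
Total loss = $71.5k + $12.6k + $59.8k + $235.8k + $286.5k = $666.2k.

$666.2k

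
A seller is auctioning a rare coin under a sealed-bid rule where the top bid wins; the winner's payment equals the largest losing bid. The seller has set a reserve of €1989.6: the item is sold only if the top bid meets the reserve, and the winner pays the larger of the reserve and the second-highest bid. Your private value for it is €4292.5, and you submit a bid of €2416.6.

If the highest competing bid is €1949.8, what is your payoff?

Your bid €2416.6 is the highest and exceeds the reserve.
Price = max(second-highest bid, reserve) = max(€1949.8, €1989.6) = €1989.6.
Payoff = €4292.5 − €1989.6 = €2302.9.

€2302.9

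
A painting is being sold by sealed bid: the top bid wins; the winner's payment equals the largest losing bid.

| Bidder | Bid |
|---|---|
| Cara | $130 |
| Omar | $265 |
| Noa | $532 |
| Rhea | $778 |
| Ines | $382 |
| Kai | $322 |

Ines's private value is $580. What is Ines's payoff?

$0

Highest bid: Rhea at $778, so Rhea wins.
Second-highest bid: Noa at $532 — that is the price the winner pays.
Ines did not win, so Ines pays nothing and receives nothing: payoff $0.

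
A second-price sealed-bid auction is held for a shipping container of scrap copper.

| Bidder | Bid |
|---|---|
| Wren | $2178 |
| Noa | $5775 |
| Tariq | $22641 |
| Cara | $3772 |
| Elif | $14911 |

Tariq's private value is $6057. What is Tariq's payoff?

−$8854

Highest bid: Tariq at $22641, so Tariq wins.
Second-highest bid: Elif at $14911 — that is the price the winner pays.
Tariq's payoff = value − price = $6057 − $14911 = −$8854.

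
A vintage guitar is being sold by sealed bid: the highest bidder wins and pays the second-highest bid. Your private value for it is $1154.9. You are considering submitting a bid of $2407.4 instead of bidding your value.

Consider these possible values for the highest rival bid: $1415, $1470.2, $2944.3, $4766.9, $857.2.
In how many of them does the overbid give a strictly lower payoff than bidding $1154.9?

The deviation hurts exactly when the highest competing bid lies strictly between $1154.9 and $2407.4 — overbidding then wins at a price above your value.
$1415: inside the interval → strictly worse (loss $260.1).
$1470.2: inside the interval → strictly worse (loss $315.3).
$2944.3: above both → same outcome either way.
$4766.9: above both → same outcome either way.
$857.2: below both → same outcome either way.
Count: 2.

2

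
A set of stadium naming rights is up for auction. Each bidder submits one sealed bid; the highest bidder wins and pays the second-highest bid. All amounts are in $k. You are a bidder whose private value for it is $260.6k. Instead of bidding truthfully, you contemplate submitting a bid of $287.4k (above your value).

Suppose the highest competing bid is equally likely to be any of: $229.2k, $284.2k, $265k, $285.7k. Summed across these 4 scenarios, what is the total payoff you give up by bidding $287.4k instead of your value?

The deviation costs you only when the competing bid falls strictly between $260.6k and $287.4k; elsewhere both bids give the same outcome.
$229.2k: outcomes coincide → loss $0k.
$284.2k: truthful payoff $0k, deviation payoff −$23.6k → loss $23.6k.
$265k: truthful payoff $0k, deviation payoff −$4.4k → loss $4.4k.
$285.7k: truthful payoff $0k, deviation payoff −$25.1k → loss $25.1k.
Total loss = $23.6k + $4.4k + $25.1k = $53.1k.
Because the price is fixed by the runner-up's bid, deviating from your value can only change a good outcome into a bad one — never the reverse.

$53.1k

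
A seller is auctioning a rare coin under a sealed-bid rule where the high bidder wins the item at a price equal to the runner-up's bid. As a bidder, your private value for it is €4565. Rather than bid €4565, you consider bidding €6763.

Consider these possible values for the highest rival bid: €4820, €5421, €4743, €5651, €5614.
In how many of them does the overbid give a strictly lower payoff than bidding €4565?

The deviation hurts exactly when the highest competing bid lies strictly between €4565 and €6763 — overbidding then wins at a price above your value.
€4820: inside the interval → strictly worse (loss €255).
€5421: inside the interval → strictly worse (loss €856).
€4743: inside the interval → strictly worse (loss €178).
€5651: inside the interval → strictly worse (loss €1086).
€5614: inside the interval → strictly worse (loss €1049).
Count: 5.

5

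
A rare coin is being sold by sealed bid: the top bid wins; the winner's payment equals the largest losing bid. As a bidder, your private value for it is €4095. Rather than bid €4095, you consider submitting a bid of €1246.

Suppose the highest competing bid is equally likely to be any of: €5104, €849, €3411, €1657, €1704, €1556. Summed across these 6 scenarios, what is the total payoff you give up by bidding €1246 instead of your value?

The deviation costs you only when the competing bid falls strictly between €1246 and €4095; elsewhere both bids give the same outcome.
€5104: outcomes coincide → loss €0.
€849: outcomes coincide → loss €0.
€3411: truthful payoff €684, deviation payoff €0 → loss €684.
€1657: truthful payoff €2438, deviation payoff €0 → loss €2438.
€1704: truthful payoff €2391, deviation payoff €0 → loss €2391.
€1556: truthful payoff €2539, deviation payoff €0 → loss €2539.
Total loss = €684 + €2438 + €2391 + €2539 = €8052.

€8052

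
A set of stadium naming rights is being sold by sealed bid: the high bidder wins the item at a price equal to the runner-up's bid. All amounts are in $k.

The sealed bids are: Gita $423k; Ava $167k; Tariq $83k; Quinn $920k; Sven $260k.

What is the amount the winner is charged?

Highest bid: Quinn at $920k, so Quinn wins.
Second-highest bid: Gita at $423k — that is the price the winner pays.

$423k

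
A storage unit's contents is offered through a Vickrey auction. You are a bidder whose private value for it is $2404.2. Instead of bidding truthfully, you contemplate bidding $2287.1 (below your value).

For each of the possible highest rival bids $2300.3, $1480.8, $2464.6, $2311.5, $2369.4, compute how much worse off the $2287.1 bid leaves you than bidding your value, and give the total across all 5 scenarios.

The deviation costs you only when the competing bid falls strictly between $2287.1 and $2404.2; elsewhere both bids give the same outcome.
$2300.3: truthful payoff $103.9, deviation payoff $0 → loss $103.9.
$1480.8: outcomes coincide → loss $0.
$2464.6: outcomes coincide → loss $0.
$2311.5: truthful payoff $92.7, deviation payoff $0 → loss $92.7.
$2369.4: truthful payoff $34.8, deviation payoff $0 → loss $34.8.
Total loss = $103.9 + $92.7 + $34.8 = $231.4.
In a second-price auction your bid sets only whether you win, not what you pay, so bidding your true value is weakly dominant.

$231.4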